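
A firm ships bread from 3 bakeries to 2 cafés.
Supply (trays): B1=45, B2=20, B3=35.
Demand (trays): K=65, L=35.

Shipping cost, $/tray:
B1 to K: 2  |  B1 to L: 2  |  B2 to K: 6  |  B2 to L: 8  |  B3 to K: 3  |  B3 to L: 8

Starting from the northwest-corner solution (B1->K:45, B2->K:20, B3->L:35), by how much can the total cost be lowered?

Current plan cost = 45·2 + 20·6 + 35·8 = $490.
Optimal plan:
  B1->K: 10 trays
  B1->L: 35 trays
  B2->K: 20 trays
  B3->K: 35 trays
Optimal cost = $315.
Saving = 490 − 315 = $175.

175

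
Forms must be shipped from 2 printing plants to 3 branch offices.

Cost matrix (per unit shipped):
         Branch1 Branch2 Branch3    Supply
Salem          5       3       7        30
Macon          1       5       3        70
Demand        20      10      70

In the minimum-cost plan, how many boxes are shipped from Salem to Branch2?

10

The minimum-cost plan:
  Salem→Branch1: 20 boxes
  Salem→Branch2: 10 boxes
  Macon→Branch3: 70 boxes
Total cost = 340.
So Salem→Branch2 carries 10 boxes.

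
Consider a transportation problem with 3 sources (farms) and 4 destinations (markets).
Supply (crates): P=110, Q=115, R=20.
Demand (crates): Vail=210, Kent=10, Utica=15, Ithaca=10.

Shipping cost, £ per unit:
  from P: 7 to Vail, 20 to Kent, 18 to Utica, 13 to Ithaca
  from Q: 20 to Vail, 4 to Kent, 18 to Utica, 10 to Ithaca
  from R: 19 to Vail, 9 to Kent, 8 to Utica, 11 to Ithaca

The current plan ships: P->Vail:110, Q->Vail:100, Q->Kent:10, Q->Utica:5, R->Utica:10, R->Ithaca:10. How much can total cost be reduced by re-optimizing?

65

Current plan cost = 110·7 + 100·20 + 10·4 + 5·18 + 10·8 + 10·11 = £3090.
Optimal plan:
  P→Vail: 110 × £7 = £770
  Q→Vail: 95 × £20 = £1900
  Q→Kent: 10 × £4 = £40
  Q→Ithaca: 10 × £10 = £100
  R→Vail: 5 × £19 = £95
  R→Utica: 15 × £8 = £120
Optimal cost = £3025.
Saving = 3090 − 3025 = £65.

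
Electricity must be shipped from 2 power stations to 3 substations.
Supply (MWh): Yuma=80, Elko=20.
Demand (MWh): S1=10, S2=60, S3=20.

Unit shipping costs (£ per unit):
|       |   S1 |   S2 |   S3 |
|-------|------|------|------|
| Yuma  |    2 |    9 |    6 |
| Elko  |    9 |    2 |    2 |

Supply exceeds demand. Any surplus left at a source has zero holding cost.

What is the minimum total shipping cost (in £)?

540

One minimum-cost allocation:
  Yuma->S1: 10 × £2 = £20
  Yuma->S2: 40 × £9 = £360
  Yuma->S3: 20 × £6 = £120
  Elko->S2: 20 × £2 = £40
Total = 20 + 360 + 120 + 40 = £540.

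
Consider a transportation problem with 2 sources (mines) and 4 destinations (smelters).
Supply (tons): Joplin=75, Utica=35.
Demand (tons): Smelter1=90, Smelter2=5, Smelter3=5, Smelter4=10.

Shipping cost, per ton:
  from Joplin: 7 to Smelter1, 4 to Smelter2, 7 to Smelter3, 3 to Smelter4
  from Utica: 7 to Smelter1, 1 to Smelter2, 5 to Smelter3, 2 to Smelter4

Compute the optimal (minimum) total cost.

One minimum-cost allocation:
  Joplin–Smelter1: 75 × 7 = 525
  Utica–Smelter1: 15 × 7 = 105
  Utica–Smelter2: 5 × 1 = 5
  Utica–Smelter3: 5 × 5 = 25
  Utica–Smelter4: 10 × 2 = 20
Total = 525 + 105 + 5 + 25 + 20 = 680.

680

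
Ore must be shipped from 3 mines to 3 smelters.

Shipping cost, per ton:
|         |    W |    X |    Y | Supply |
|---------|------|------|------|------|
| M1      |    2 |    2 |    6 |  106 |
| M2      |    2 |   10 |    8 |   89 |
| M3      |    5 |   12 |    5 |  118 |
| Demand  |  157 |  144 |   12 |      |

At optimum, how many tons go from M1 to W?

0

The minimum-cost plan:
  M1 to X: 106 × 2 = 212
  M2 to W: 89 × 2 = 178
  M3 to W: 68 × 5 = 340
  M3 to X: 38 × 12 = 456
  M3 to Y: 12 × 5 = 60
Total cost = 1246.
The route M1→W is not used.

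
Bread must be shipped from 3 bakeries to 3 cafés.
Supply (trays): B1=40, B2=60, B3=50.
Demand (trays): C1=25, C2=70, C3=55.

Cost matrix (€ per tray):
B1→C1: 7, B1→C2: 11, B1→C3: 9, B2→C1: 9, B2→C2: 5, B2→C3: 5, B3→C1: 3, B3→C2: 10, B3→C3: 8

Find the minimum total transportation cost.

A cheapest plan:
  B1→C3: 40 × €9 = €360
  B2→C2: 60 × €5 = €300
  B3→C1: 25 × €3 = €75
  B3→C2: 10 × €10 = €100
  B3→C3: 15 × €8 = €120
Total = 360 + 300 + 75 + 100 + 120 = €955.

955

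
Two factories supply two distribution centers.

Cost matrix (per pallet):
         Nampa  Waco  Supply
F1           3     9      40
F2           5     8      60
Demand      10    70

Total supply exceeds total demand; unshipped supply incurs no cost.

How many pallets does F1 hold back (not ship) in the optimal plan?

Minimum-cost shipments:
  F1–Nampa: 10 pallets
  F1–Waco: 10 pallets
  F2–Waco: 60 pallets
Total cost = 600.
F1 ships 20 of its 40, leaving 20.

20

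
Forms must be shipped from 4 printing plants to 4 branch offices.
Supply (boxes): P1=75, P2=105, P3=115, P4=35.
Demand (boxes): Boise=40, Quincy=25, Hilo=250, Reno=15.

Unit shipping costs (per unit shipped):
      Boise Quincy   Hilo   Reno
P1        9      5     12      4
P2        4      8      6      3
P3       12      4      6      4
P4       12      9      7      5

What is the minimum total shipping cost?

2055

An optimal shipping plan:
  P1->Boise: 35 × 9 = 315
  P1->Quincy: 25 × 5 = 125
  P1->Reno: 15 × 4 = 60
  P2->Boise: 5 × 4 = 20
  P2->Hilo: 100 × 6 = 600
  P3->Hilo: 115 × 6 = 690
  P4->Hilo: 35 × 7 = 245
Total = 315 + 125 + 60 + 20 + 600 + 690 + 245 = 2055.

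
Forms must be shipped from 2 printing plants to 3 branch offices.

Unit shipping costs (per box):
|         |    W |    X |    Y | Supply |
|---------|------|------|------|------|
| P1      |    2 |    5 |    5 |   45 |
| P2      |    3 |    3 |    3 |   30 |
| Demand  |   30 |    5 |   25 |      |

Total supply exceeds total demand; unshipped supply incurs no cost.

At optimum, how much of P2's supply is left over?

Minimum-cost shipments:
  P1->W: 30 × 2 = 60
  P2->X: 5 × 3 = 15
  P2->Y: 25 × 3 = 75
Total cost = 150.
P2 ships 30 of its 30, leaving 0.

0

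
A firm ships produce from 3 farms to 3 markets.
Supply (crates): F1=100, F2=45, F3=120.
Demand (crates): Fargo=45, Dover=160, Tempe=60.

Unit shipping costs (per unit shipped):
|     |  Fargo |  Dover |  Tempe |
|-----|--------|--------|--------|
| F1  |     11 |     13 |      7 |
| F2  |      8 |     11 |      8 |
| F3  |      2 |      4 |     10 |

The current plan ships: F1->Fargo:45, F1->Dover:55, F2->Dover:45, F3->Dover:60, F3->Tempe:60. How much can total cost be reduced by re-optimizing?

765

Current plan cost = 45·11 + 55·13 + 45·11 + 60·4 + 60·10 = 2545.
Optimal plan:
  F1->Dover: 40 × 13 = 520
  F1->Tempe: 60 × 7 = 420
  F2->Fargo: 45 × 8 = 360
  F3->Dover: 120 × 4 = 480
Optimal cost = 1780.
Saving = 2545 − 1780 = 765.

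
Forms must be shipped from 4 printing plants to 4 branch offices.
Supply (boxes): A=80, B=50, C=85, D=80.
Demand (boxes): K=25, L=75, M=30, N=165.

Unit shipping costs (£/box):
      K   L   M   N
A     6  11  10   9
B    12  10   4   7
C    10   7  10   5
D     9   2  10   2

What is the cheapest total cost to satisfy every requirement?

1490

An optimal shipping plan:
  A to K: 25 boxes
  A to N: 55 boxes
  B to M: 30 boxes
  B to N: 20 boxes
  C to N: 85 boxes
  D to L: 75 boxes
  D to N: 5 boxes
Total cost = £1490.
(Supply check: A ships 80; B ships 50; C ships 85; D ships 80.)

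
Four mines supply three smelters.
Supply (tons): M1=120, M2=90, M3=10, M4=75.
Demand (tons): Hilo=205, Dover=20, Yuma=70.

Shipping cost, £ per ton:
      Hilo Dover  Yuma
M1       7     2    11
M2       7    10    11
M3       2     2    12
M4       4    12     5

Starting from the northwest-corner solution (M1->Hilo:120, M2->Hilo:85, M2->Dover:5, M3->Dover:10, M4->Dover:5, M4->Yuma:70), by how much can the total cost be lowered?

Current plan cost = 120·7 + 85·7 + 5·10 + 10·2 + 5·12 + 70·5 = £1915.
Optimal plan:
  M1–Hilo: 100 × £7 = £700
  M1–Dover: 20 × £2 = £40
  M2–Hilo: 90 × £7 = £630
  M3–Hilo: 10 × £2 = £20
  M4–Hilo: 5 × £4 = £20
  M4–Yuma: 70 × £5 = £350
Optimal cost = £1760.
Saving = 1915 − 1760 = £155.

155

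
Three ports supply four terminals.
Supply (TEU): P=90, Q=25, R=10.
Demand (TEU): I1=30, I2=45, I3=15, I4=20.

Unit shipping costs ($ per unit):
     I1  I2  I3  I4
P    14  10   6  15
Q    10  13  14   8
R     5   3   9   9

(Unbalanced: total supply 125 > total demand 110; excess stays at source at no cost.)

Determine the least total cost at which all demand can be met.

1010

Optimal allocation:
  P–I1: 15 × $14 = $210
  P–I2: 45 × $10 = $450
  P–I3: 15 × $6 = $90
  Q–I1: 5 × $10 = $50
  Q–I4: 20 × $8 = $160
  R–I1: 10 × $5 = $50
Total = 210 + 450 + 90 + 50 + 160 + 50 = $1010.
(Supply check: P ships 75; Q ships 25; R ships 10.)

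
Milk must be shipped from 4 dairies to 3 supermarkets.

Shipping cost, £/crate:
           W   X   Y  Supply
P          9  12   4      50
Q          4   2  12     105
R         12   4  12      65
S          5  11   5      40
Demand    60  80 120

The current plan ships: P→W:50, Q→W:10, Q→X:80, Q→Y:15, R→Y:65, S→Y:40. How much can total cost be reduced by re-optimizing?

580

Current plan cost = 50·9 + 10·4 + 80·2 + 15·12 + 65·12 + 40·5 = £1810.
Optimal plan:
  P–Y: 50 crates
  Q–W: 60 crates
  Q–X: 45 crates
  R–X: 35 crates
  R–Y: 30 crates
  S–Y: 40 crates
Optimal cost = £1230.
Saving = 1810 − 1230 = £580.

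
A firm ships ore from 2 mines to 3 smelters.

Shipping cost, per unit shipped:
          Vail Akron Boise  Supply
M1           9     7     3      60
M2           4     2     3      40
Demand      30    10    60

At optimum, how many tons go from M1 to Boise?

60

Solving gives:
  M1->Boise: 60 × 3 = 180
  M2->Vail: 30 × 4 = 120
  M2->Akron: 10 × 2 = 20
Total cost = 320.
So M1→Boise carries 60 tons.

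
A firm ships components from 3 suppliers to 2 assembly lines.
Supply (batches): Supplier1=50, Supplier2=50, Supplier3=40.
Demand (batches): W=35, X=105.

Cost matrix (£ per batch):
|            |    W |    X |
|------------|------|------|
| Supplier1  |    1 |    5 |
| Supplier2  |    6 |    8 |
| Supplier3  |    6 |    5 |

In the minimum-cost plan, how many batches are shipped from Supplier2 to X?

50

Solving gives:
  Supplier1->W: 35 × £1 = £35
  Supplier1->X: 15 × £5 = £75
  Supplier2->X: 50 × £8 = £400
  Supplier3->X: 40 × £5 = £200
Total cost = £710.
So Supplier2→X carries 50 batches.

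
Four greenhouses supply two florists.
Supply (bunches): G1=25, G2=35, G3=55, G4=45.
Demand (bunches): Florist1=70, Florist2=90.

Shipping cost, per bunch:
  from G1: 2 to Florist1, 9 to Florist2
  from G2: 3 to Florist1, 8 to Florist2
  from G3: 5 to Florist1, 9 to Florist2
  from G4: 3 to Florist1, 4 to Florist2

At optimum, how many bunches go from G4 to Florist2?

Solving gives:
  G1–Florist1: 25 bunches
  G2–Florist1: 35 bunches
  G3–Florist1: 10 bunches
  G3–Florist2: 45 bunches
  G4–Florist2: 45 bunches
Total cost = 790.
So G4→Florist2 carries 45 bunches.

45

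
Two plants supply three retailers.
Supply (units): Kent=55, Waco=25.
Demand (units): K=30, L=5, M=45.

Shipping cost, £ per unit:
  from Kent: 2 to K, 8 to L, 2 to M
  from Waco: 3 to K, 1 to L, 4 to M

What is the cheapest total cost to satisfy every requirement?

One minimum-cost allocation:
  Kent→K: 10 units
  Kent→M: 45 units
  Waco→K: 20 units
  Waco→L: 5 units
Total cost = £175.

175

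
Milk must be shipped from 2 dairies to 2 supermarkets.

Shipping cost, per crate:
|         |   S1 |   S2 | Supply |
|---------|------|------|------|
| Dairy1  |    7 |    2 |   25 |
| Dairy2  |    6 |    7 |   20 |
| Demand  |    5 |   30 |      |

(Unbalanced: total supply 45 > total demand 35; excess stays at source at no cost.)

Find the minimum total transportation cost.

One minimum-cost allocation:
  Dairy1–S2: 25 × 2 = 50
  Dairy2–S1: 5 × 6 = 30
  Dairy2–S2: 5 × 7 = 35
Total = 50 + 30 + 35 = 115.
(Supply check: Dairy1 ships 25; Dairy2 ships 10.)

115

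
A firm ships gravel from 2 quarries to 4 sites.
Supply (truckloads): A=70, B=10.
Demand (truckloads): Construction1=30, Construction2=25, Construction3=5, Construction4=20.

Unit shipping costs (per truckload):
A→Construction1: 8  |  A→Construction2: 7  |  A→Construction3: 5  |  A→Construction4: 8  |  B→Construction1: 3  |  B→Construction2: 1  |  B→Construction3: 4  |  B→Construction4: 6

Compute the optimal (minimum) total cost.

One minimum-cost allocation:
  A→Construction1: 30 truckloads
  A→Construction2: 15 truckloads
  A→Construction3: 5 truckloads
  A→Construction4: 20 truckloads
  B→Construction2: 10 truckloads
Total cost = 540.
(Supply check: A ships 70; B ships 10.)

540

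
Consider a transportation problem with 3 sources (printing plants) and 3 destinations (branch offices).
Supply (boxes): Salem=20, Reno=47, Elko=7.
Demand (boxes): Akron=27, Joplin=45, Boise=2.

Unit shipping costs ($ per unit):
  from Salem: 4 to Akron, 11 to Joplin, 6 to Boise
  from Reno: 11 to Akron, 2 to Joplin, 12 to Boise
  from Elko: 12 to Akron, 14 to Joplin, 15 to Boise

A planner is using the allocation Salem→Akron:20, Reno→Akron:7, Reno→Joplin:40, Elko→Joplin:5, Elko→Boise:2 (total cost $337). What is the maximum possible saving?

59

Current plan cost = 20·4 + 7·11 + 40·2 + 5·14 + 2·15 = $337.
Optimal plan:
  Salem→Akron: 20 × $4 = $80
  Reno→Joplin: 45 × $2 = $90
  Reno→Boise: 2 × $12 = $24
  Elko→Akron: 7 × $12 = $84
Optimal cost = $278.
Saving = 337 − 278 = $59.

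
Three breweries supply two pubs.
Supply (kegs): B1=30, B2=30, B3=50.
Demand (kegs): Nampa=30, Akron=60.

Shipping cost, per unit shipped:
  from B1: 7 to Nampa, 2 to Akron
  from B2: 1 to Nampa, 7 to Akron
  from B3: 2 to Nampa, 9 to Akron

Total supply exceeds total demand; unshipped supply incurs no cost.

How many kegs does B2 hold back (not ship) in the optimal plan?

An optimal plan:
  B1→Akron: 30 × 2 = 60
  B2→Akron: 30 × 7 = 210
  B3→Nampa: 30 × 2 = 60
Total cost = 330.
B2 ships 30 of its 30, leaving 0.

0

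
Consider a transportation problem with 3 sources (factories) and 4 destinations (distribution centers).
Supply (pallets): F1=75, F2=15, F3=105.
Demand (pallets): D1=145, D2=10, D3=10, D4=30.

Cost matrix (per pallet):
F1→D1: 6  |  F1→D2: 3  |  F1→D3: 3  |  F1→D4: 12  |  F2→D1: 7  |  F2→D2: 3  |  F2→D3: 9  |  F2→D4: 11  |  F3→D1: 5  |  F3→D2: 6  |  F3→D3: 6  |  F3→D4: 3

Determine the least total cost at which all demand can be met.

950

Optimal allocation:
  F1–D1: 65 × 6 = 390
  F1–D3: 10 × 3 = 30
  F2–D1: 5 × 7 = 35
  F2–D2: 10 × 3 = 30
  F3–D1: 75 × 5 = 375
  F3–D4: 30 × 3 = 90
Total = 390 + 30 + 35 + 30 + 375 + 90 = 950.
(Supply check: F1 ships 75; F2 ships 15; F3 ships 105.)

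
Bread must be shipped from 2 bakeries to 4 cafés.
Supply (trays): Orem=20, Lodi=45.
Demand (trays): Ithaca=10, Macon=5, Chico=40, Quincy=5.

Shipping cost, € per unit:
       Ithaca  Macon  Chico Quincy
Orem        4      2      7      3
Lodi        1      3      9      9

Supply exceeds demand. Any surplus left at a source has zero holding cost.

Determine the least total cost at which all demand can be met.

An optimal shipping plan:
  Orem–Chico: 15 × €7 = €105
  Orem–Quincy: 5 × €3 = €15
  Lodi–Ithaca: 10 × €1 = €10
  Lodi–Macon: 5 × €3 = €15
  Lodi–Chico: 25 × €9 = €225
Total = 105 + 15 + 10 + 15 + 225 = €370.
(Supply check: Orem ships 20; Lodi ships 40.)

370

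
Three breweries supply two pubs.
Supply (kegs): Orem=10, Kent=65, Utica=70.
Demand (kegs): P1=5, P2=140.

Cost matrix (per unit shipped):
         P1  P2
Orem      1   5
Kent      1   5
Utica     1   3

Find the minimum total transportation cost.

A cheapest plan:
  Orem–P1: 5 kegs
  Orem–P2: 5 kegs
  Kent–P2: 65 kegs
  Utica–P2: 70 kegs
Total cost = 565.

565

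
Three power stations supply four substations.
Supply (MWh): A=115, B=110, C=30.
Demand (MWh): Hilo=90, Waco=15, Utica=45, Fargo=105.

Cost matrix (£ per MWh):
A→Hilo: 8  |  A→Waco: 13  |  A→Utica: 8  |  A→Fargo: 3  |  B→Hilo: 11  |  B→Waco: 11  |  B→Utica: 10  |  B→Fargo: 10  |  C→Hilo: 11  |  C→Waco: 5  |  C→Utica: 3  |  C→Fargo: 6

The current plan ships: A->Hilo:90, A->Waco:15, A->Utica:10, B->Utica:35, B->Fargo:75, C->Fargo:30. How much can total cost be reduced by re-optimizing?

595

Current plan cost = 90·8 + 15·13 + 10·8 + 35·10 + 75·10 + 30·6 = £2275.
Optimal plan:
  A→Hilo: 10 × £8 = £80
  A→Fargo: 105 × £3 = £315
  B→Hilo: 80 × £11 = £880
  B→Waco: 15 × £11 = £165
  B→Utica: 15 × £10 = £150
  C→Utica: 30 × £3 = £90
Optimal cost = £1680.
Saving = 2275 − 1680 = £595.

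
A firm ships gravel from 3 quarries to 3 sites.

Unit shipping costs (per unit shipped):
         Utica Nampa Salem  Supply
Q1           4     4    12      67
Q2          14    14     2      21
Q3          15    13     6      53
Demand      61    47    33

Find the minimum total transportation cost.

Optimal allocation:
  Q1–Utica: 61 truckloads
  Q1–Nampa: 6 truckloads
  Q2–Salem: 21 truckloads
  Q3–Nampa: 41 truckloads
  Q3–Salem: 12 truckloads
Total cost = 915.
(Supply check: Q1 ships 67; Q2 ships 21; Q3 ships 53.)

915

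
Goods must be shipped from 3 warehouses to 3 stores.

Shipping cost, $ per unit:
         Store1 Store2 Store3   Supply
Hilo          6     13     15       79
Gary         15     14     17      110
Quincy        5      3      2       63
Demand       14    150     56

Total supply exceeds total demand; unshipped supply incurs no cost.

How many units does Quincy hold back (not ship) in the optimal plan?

0

Minimum-cost shipments:
  Hilo to Store1: 14 × $6 = $84
  Hilo to Store2: 65 × $13 = $845
  Gary to Store2: 78 × $14 = $1092
  Quincy to Store2: 7 × $3 = $21
  Quincy to Store3: 56 × $2 = $112
Total cost = $2154.
Quincy ships 63 of its 63, leaving 0.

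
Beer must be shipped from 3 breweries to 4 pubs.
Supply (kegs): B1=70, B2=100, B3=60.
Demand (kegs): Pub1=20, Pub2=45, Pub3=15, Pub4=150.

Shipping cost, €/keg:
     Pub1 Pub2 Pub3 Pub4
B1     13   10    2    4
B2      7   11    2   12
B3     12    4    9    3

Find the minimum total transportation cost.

1365

One minimum-cost allocation:
  B1 to Pub4: 70 × €4 = €280
  B2 to Pub1: 20 × €7 = €140
  B2 to Pub2: 45 × €11 = €495
  B2 to Pub3: 15 × €2 = €30
  B2 to Pub4: 20 × €12 = €240
  B3 to Pub4: 60 × €3 = €180
Total = 280 + 140 + 495 + 30 + 240 + 180 = €1365.
(Supply check: B1 ships 70; B2 ships 100; B3 ships 60.)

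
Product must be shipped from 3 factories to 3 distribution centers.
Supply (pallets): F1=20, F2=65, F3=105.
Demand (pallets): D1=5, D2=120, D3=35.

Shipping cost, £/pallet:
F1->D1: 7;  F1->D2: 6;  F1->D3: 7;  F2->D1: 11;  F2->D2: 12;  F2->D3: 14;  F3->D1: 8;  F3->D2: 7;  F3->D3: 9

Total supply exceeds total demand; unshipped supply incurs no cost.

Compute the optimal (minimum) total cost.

1320

An optimal shipping plan:
  F1 to D3: 20 × £7 = £140
  F2 to D1: 5 × £11 = £55
  F2 to D2: 30 × £12 = £360
  F3 to D2: 90 × £7 = £630
  F3 to D3: 15 × £9 = £135
Total = 140 + 55 + 360 + 630 + 135 = £1320.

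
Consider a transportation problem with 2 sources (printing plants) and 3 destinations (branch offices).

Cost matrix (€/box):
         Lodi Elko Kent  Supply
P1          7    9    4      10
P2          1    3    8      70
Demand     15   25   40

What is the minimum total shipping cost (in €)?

An optimal shipping plan:
  P1→Kent: 10 × €4 = €40
  P2→Lodi: 15 × €1 = €15
  P2→Elko: 25 × €3 = €75
  P2→Kent: 30 × €8 = €240
Total = 40 + 15 + 75 + 240 = €370.

370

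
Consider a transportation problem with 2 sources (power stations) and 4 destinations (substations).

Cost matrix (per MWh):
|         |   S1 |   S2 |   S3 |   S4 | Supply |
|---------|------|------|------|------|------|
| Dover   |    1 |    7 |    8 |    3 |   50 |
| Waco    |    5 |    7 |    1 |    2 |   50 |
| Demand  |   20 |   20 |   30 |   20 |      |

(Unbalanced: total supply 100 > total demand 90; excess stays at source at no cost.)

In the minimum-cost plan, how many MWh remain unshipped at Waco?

An optimal plan:
  Dover to S1: 20 × 1 = 20
  Dover to S2: 20 × 7 = 140
  Waco to S3: 30 × 1 = 30
  Waco to S4: 20 × 2 = 40
Total cost = 230.
Waco ships 50 of its 50, leaving 0.

0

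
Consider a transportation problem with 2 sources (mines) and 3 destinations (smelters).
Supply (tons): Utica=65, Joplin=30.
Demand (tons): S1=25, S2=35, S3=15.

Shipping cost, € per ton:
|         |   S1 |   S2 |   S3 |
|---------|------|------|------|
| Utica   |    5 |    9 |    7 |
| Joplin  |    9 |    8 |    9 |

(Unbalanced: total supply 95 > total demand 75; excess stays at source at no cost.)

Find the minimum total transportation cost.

515

A cheapest plan:
  Utica–S1: 25 × €5 = €125
  Utica–S2: 5 × €9 = €45
  Utica–S3: 15 × €7 = €105
  Joplin–S2: 30 × €8 = €240
Total = 125 + 45 + 105 + 240 = €515.
(Supply check: Utica ships 45; Joplin ships 30.)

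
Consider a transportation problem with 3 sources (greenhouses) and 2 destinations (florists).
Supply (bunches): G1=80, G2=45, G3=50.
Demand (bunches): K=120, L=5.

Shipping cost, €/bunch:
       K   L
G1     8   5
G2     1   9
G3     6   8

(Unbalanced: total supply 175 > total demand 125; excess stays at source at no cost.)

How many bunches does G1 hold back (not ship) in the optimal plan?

50

Minimum-cost shipments:
  G1->K: 25 × €8 = €200
  G1->L: 5 × €5 = €25
  G2->K: 45 × €1 = €45
  G3->K: 50 × €6 = €300
Total cost = €570.
G1 ships 30 of its 80, leaving 50.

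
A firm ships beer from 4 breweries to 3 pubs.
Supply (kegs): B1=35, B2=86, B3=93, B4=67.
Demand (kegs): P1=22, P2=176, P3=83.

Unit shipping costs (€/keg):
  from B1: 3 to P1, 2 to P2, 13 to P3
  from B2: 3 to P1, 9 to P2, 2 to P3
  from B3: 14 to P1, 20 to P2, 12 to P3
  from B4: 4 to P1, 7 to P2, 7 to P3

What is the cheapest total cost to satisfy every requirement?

An optimal shipping plan:
  B1–P2: 35 × €2 = €70
  B2–P1: 12 × €3 = €36
  B2–P2: 74 × €9 = €666
  B3–P1: 10 × €14 = €140
  B3–P3: 83 × €12 = €996
  B4–P2: 67 × €7 = €469
Total = 70 + 36 + 666 + 140 + 996 + 469 = €2377.

2377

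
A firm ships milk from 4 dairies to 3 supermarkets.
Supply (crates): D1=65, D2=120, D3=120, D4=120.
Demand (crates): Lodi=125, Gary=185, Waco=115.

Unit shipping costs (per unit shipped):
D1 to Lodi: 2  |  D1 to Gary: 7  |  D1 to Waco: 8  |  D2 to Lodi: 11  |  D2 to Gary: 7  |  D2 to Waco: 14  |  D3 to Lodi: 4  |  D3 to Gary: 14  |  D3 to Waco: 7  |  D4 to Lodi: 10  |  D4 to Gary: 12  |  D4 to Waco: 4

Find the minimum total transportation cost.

2270

A cheapest plan:
  D1–Lodi: 5 × 2 = 10
  D1–Gary: 60 × 7 = 420
  D2–Gary: 120 × 7 = 840
  D3–Lodi: 120 × 4 = 480
  D4–Gary: 5 × 12 = 60
  D4–Waco: 115 × 4 = 460
Total = 10 + 420 + 840 + 480 + 60 + 460 = 2270.
(Supply check: D1 ships 65; D2 ships 120; D3 ships 120; D4 ships 120.)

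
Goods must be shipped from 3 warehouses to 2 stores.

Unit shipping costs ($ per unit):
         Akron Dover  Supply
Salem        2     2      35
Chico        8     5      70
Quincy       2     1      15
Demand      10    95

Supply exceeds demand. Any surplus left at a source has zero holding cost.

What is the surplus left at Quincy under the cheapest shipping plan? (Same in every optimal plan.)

Minimum-cost shipments:
  Salem→Akron: 10 × $2 = $20
  Salem→Dover: 25 × $2 = $50
  Chico→Dover: 55 × $5 = $275
  Quincy→Dover: 15 × $1 = $15
Total cost = $360.
Quincy ships 15 of its 15, leaving 0.

0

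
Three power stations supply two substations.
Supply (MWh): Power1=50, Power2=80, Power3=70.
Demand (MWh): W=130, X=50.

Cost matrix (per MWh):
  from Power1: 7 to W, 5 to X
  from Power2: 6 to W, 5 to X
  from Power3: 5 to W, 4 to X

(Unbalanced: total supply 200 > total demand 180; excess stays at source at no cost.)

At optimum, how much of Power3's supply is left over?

0

Minimum-cost shipments:
  Power1 to X: 50 × 5 = 250
  Power2 to W: 60 × 6 = 360
  Power3 to W: 70 × 5 = 350
Total cost = 960.
Power3 ships 70 of its 70, leaving 0.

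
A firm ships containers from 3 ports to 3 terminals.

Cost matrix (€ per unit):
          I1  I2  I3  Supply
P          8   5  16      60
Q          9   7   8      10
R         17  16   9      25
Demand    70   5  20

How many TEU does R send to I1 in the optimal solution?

5

The minimum-cost plan:
  P→I1: 55 × €8 = €440
  P→I2: 5 × €5 = €25
  Q→I1: 10 × €9 = €90
  R→I1: 5 × €17 = €85
  R→I3: 20 × €9 = €180
Total cost = €820.
So R→I1 carries 5 TEU.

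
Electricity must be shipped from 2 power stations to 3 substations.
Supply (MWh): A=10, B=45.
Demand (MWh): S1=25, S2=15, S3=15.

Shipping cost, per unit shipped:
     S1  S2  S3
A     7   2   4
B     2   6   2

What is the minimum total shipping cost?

Optimal allocation:
  A to S2: 10 × 2 = 20
  B to S1: 25 × 2 = 50
  B to S2: 5 × 6 = 30
  B to S3: 15 × 2 = 30
Total = 20 + 50 + 30 + 30 = 130.

130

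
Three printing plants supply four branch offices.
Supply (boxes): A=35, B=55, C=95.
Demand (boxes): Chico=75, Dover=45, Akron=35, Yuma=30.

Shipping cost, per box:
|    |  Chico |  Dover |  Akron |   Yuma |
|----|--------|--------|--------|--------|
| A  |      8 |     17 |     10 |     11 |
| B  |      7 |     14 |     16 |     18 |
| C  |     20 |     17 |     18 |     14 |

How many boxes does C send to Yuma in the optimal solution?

The minimum-cost plan:
  A->Chico: 20 × 8 = 160
  A->Akron: 15 × 10 = 150
  B->Chico: 55 × 7 = 385
  C->Dover: 45 × 17 = 765
  C->Akron: 20 × 18 = 360
  C->Yuma: 30 × 14 = 420
Total cost = 2240.
So C→Yuma carries 30 boxes.

30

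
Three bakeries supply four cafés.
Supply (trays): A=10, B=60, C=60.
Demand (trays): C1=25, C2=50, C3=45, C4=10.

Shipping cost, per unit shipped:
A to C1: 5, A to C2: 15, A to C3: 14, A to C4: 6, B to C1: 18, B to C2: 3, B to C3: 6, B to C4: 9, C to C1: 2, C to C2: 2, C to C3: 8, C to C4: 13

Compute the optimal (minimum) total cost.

One minimum-cost allocation:
  A->C4: 10 × 6 = 60
  B->C2: 15 × 3 = 45
  B->C3: 45 × 6 = 270
  C->C1: 25 × 2 = 50
  C->C2: 35 × 2 = 70
Total = 60 + 45 + 270 + 50 + 70 = 495.

495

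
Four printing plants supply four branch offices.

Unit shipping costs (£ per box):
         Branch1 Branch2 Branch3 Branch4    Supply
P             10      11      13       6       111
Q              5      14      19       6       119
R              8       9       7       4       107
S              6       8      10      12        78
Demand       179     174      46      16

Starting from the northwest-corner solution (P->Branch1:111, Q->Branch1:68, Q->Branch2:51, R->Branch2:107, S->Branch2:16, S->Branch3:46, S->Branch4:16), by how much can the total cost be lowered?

796

Current plan cost = 111·10 + 68·5 + 51·14 + 107·9 + 16·8 + 46·10 + 16·12 = £3907.
Optimal plan:
  P->Branch2: 95 boxes
  P->Branch4: 16 boxes
  Q->Branch1: 119 boxes
  R->Branch2: 61 boxes
  R->Branch3: 46 boxes
  S->Branch1: 60 boxes
  S->Branch2: 18 boxes
Optimal cost = £3111.
Saving = 3907 − 3111 = £796.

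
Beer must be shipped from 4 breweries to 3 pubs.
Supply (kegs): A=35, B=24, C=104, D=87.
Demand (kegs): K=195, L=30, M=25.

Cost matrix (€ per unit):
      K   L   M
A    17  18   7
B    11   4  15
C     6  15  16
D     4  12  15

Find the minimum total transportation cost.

Optimal allocation:
  A–K: 4 kegs
  A–L: 6 kegs
  A–M: 25 kegs
  B–L: 24 kegs
  C–K: 104 kegs
  D–K: 87 kegs
Total cost = €1419.

1419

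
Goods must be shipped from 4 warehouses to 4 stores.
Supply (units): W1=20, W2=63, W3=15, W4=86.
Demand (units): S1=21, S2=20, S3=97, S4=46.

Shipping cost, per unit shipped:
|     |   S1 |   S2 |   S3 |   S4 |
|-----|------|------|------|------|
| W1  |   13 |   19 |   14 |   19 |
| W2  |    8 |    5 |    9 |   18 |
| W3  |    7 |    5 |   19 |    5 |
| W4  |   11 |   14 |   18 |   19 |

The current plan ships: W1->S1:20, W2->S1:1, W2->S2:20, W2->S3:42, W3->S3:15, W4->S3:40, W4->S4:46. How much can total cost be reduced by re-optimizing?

351

Current plan cost = 20·13 + 1·8 + 20·5 + 42·9 + 15·19 + 40·18 + 46·19 = 2625.
Optimal plan:
  W1→S3: 20 units
  W2→S3: 63 units
  W3→S4: 15 units
  W4→S1: 21 units
  W4→S2: 20 units
  W4→S3: 14 units
  W4→S4: 31 units
Optimal cost = 2274.
Saving = 2625 − 2274 = 351.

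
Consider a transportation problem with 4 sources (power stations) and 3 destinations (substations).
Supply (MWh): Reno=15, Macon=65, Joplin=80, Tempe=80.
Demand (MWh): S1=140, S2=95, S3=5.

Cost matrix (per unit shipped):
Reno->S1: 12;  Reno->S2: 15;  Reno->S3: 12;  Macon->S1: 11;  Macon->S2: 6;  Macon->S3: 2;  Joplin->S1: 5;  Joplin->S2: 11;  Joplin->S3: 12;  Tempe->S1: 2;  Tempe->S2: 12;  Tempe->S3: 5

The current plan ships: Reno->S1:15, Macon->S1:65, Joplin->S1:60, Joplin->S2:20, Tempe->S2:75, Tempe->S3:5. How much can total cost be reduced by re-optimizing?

Current plan cost = 15·12 + 65·11 + 60·5 + 20·11 + 75·12 + 5·5 = 2340.
Optimal plan:
  Reno→S2: 15 × 15 = 225
  Macon→S2: 60 × 6 = 360
  Macon→S3: 5 × 2 = 10
  Joplin→S1: 60 × 5 = 300
  Joplin→S2: 20 × 11 = 220
  Tempe→S1: 80 × 2 = 160
Optimal cost = 1275.
Saving = 2340 − 1275 = 1065.

1065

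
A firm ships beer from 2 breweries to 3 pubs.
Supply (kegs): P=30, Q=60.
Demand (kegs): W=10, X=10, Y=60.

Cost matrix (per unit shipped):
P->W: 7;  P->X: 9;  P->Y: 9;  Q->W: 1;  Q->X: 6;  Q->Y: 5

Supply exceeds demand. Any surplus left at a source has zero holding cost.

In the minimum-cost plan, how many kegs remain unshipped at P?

Minimum-cost shipments:
  P to X: 10 × 9 = 90
  P to Y: 10 × 9 = 90
  Q to W: 10 × 1 = 10
  Q to Y: 50 × 5 = 250
Total cost = 440.
P ships 20 of its 30, leaving 10.

10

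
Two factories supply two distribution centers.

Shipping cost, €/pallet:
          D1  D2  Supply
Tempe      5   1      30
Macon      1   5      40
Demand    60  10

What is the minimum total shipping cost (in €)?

150

A cheapest plan:
  Tempe→D1: 20 × €5 = €100
  Tempe→D2: 10 × €1 = €10
  Macon→D1: 40 × €1 = €40
Total = 100 + 10 + 40 = €150.
(Supply check: Tempe ships 30; Macon ships 40.)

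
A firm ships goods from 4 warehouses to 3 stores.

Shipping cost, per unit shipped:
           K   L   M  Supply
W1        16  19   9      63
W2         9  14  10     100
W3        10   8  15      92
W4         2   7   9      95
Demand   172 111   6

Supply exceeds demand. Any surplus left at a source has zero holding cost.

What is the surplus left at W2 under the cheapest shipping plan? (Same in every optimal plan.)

An optimal plan:
  W1 to M: 6 × 9 = 54
  W2 to K: 96 × 9 = 864
  W3 to L: 92 × 8 = 736
  W4 to K: 76 × 2 = 152
  W4 to L: 19 × 7 = 133
Total cost = 1939.
W2 ships 96 of its 100, leaving 4.

4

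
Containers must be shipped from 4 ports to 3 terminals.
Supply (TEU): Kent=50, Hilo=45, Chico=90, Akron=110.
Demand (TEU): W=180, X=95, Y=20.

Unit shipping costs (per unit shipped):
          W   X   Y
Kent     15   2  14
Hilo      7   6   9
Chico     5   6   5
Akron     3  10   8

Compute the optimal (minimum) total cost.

One minimum-cost allocation:
  Kent->X: 50 × 2 = 100
  Hilo->X: 45 × 6 = 270
  Chico->W: 70 × 5 = 350
  Chico->Y: 20 × 5 = 100
  Akron->W: 110 × 3 = 330
Total = 100 + 270 + 350 + 100 + 330 = 1150.

1150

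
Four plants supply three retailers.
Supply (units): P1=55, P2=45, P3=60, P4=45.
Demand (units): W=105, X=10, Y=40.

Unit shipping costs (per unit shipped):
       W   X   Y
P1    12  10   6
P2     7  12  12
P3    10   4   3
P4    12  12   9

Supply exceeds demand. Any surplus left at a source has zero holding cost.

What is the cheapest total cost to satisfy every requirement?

1175

One minimum-cost allocation:
  P1–W: 50 × 12 = 600
  P2–W: 45 × 7 = 315
  P3–W: 10 × 10 = 100
  P3–X: 10 × 4 = 40
  P3–Y: 40 × 3 = 120
Total = 600 + 315 + 100 + 40 + 120 = 1175.
(Supply check: P1 ships 50; P2 ships 45; P3 ships 60; P4 ships 0.)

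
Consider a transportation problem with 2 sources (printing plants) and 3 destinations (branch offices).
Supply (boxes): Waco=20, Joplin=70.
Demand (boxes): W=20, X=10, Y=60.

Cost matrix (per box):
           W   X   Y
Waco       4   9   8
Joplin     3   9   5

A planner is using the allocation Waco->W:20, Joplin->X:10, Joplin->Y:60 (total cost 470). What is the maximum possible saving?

10

Current plan cost = 20·4 + 10·9 + 60·5 = 470.
Optimal plan:
  Waco–W: 10 × 4 = 40
  Waco–X: 10 × 9 = 90
  Joplin–W: 10 × 3 = 30
  Joplin–Y: 60 × 5 = 300
Optimal cost = 460.
Saving = 470 − 460 = 10.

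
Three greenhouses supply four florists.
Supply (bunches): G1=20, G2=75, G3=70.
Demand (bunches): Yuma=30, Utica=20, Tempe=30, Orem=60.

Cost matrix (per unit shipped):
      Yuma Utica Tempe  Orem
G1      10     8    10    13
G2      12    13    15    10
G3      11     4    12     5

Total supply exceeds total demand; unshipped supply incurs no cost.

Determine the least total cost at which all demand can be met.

An optimal shipping plan:
  G1→Tempe: 20 × 10 = 200
  G2→Yuma: 30 × 12 = 360
  G2→Tempe: 10 × 15 = 150
  G2→Orem: 10 × 10 = 100
  G3→Utica: 20 × 4 = 80
  G3→Orem: 50 × 5 = 250
Total = 200 + 360 + 150 + 100 + 80 + 250 = 1140.

1140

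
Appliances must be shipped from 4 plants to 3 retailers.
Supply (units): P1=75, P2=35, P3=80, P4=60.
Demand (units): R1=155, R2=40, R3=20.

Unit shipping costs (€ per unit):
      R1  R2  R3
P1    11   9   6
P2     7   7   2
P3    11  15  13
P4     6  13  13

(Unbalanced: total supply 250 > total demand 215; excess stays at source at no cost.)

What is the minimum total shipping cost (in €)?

1745

A cheapest plan:
  P1→R2: 40 × €9 = €360
  P2→R1: 15 × €7 = €105
  P2→R3: 20 × €2 = €40
  P3→R1: 80 × €11 = €880
  P4→R1: 60 × €6 = €360
Total = 360 + 105 + 40 + 880 + 360 = €1745.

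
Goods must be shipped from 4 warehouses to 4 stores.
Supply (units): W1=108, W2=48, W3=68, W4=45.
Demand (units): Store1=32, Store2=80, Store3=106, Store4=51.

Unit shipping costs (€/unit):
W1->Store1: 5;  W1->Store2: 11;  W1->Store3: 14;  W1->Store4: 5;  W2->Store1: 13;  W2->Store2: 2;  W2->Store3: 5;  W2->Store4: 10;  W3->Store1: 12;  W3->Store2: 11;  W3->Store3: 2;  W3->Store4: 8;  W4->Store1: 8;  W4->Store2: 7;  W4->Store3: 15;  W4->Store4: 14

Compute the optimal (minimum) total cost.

An optimal shipping plan:
  W1 to Store1: 32 × €5 = €160
  W1 to Store2: 25 × €11 = €275
  W1 to Store4: 51 × €5 = €255
  W2 to Store2: 10 × €2 = €20
  W2 to Store3: 38 × €5 = €190
  W3 to Store3: 68 × €2 = €136
  W4 to Store2: 45 × €7 = €315
Total = 160 + 275 + 255 + 20 + 190 + 136 + 315 = €1351.

1351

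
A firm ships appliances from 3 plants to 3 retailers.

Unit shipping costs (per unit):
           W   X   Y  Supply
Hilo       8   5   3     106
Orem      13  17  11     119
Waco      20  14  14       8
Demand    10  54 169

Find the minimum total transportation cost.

1851

Optimal allocation:
  Hilo→X: 46 × 5 = 230
  Hilo→Y: 60 × 3 = 180
  Orem→W: 10 × 13 = 130
  Orem→Y: 109 × 11 = 1199
  Waco→X: 8 × 14 = 112
Total = 230 + 180 + 130 + 1199 + 112 = 1851.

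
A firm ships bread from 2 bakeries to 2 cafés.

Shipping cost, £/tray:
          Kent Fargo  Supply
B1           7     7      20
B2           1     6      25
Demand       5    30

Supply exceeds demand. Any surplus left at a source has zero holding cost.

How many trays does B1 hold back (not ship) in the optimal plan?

Minimum-cost shipments:
  B1–Fargo: 10 × £7 = £70
  B2–Kent: 5 × £1 = £5
  B2–Fargo: 20 × £6 = £120
Total cost = £195.
B1 ships 10 of its 20, leaving 10.

10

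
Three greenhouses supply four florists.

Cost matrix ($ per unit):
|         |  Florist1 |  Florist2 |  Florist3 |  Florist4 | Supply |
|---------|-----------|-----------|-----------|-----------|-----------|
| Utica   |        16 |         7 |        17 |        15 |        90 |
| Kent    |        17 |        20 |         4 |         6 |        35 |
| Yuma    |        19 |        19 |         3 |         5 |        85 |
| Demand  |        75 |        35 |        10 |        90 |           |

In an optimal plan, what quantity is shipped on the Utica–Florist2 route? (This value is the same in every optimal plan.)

Solving gives:
  Utica->Florist1: 55 bunches
  Utica->Florist2: 35 bunches
  Kent->Florist1: 20 bunches
  Kent->Florist4: 15 bunches
  Yuma->Florist3: 10 bunches
  Yuma->Florist4: 75 bunches
Total cost = $1960.
So Utica→Florist2 carries 35 bunches.

35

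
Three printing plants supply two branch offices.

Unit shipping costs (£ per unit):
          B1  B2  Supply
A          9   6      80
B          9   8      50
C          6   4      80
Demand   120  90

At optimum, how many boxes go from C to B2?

10

The minimum-cost plan:
  A to B2: 80 × £6 = £480
  B to B1: 50 × £9 = £450
  C to B1: 70 × £6 = £420
  C to B2: 10 × £4 = £40
Total cost = £1390.
So C→B2 carries 10 boxes.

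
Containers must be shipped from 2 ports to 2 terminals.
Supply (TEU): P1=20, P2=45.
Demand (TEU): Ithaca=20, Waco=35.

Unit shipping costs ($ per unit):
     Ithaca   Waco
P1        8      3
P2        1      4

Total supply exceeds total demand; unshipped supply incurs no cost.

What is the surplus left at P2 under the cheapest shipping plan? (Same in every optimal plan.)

Minimum-cost shipments:
  P1->Waco: 20 × $3 = $60
  P2->Ithaca: 20 × $1 = $20
  P2->Waco: 15 × $4 = $60
Total cost = $140.
P2 ships 35 of its 45, leaving 10.

10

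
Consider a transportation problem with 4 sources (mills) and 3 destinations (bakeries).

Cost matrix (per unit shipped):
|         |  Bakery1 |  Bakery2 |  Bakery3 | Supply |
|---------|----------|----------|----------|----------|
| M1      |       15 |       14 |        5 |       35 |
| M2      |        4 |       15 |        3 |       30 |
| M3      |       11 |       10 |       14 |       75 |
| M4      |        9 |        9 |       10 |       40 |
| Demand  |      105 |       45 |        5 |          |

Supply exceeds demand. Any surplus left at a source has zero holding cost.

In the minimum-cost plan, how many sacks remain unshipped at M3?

An optimal plan:
  M1–Bakery2: 5 × 14 = 70
  M1–Bakery3: 5 × 5 = 25
  M2–Bakery1: 30 × 4 = 120
  M3–Bakery1: 35 × 11 = 385
  M3–Bakery2: 40 × 10 = 400
  M4–Bakery1: 40 × 9 = 360
Total cost = 1360.
M3 ships 75 of its 75, leaving 0.

0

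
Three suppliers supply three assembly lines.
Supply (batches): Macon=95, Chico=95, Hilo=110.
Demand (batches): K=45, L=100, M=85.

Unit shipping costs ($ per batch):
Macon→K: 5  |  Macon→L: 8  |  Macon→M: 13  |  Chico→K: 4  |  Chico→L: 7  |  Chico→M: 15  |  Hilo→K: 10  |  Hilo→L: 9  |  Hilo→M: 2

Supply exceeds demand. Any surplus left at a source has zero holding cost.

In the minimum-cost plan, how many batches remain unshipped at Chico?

0

An optimal plan:
  Macon->L: 50 × $8 = $400
  Chico->K: 45 × $4 = $180
  Chico->L: 50 × $7 = $350
  Hilo->M: 85 × $2 = $170
Total cost = $1100.
Chico ships 95 of its 95, leaving 0.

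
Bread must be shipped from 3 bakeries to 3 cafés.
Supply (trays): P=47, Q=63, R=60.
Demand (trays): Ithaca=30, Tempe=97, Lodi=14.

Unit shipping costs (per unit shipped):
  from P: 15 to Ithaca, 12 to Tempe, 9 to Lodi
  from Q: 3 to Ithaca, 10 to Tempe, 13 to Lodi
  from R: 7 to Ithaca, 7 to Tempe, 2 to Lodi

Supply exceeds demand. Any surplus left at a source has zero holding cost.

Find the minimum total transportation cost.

Optimal allocation:
  P to Tempe: 18 trays
  Q to Ithaca: 30 trays
  Q to Tempe: 33 trays
  R to Tempe: 46 trays
  R to Lodi: 14 trays
Total cost = 986.
(Supply check: P ships 18; Q ships 63; R ships 60.)

986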